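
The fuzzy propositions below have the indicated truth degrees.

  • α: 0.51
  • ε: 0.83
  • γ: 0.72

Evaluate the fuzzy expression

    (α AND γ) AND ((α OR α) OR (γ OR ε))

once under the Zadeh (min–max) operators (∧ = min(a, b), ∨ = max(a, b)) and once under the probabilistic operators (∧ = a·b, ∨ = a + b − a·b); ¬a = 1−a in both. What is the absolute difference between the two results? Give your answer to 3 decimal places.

0.147

Under Zadeh (min–max):
  α AND γ = min(a, b) on (0.51, 0.72) = 0.51
  α OR α = max(a, b) on (0.51, 0.51) = 0.51
  γ OR ε = max(a, b) on (0.72, 0.83) = 0.83
  (α OR α) OR (γ OR ε) = max(a, b) on (0.51, 0.83) = 0.83
  (α AND γ) AND ((α OR α) OR (γ OR ε)) = min(a, b) on (0.51, 0.83) = 0.51
  → value = 0.5100
Under probabilistic:
  α AND γ = a·b on (0.5100, 0.7200) = 0.3672
  α OR α = a + b − a·b on (0.5100, 0.5100) = 0.7599
  γ OR ε = a + b − a·b on (0.7200, 0.8300) = 0.9524
  (α OR α) OR (γ OR ε) = a + b − a·b on (0.7599, 0.9524) = 0.9886
  (α AND γ) AND ((α OR α) OR (γ OR ε)) = a·b on (0.3672, 0.9886) = 0.3630
  → value = 0.3630
|0.5100 − 0.3630| = 0.147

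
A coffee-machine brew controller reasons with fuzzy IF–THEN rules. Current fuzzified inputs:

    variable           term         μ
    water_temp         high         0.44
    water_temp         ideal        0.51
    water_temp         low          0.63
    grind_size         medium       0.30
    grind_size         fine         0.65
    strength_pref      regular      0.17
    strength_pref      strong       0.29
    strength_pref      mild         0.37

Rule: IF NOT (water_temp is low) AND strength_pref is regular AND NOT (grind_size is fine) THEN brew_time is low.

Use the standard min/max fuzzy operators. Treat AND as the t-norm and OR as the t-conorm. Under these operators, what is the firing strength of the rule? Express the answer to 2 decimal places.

0.17

firing strength: ¬low=1−0.63=0.37, regular=0.17, ¬fine=1−0.65=0.35; AND[min(a, b)] → w = 0.17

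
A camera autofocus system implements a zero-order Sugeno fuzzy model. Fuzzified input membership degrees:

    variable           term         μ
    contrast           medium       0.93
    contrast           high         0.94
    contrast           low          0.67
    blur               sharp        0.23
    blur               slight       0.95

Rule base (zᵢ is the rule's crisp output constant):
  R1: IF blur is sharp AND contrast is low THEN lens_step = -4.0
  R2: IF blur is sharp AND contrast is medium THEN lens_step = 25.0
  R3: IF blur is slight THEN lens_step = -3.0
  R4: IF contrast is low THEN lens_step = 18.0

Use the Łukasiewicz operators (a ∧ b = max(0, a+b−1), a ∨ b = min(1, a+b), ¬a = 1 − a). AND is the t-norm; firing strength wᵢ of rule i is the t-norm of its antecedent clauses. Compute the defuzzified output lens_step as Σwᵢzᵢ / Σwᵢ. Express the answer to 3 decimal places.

R1 (z=-4.0): sharp=0.23, low=0.67; AND[max(0, a+b−1)] → w = 0.00
R2 (z=25.0): sharp=0.23, medium=0.93; AND[max(0, a+b−1)] → w = 0.16
R3 (z=-3.0): slight=0.95 → w = 0.95
R4 (z=18.0): low=0.67 → w = 0.67
Weighted average = (0.00·-4.0 + 0.16·25.0 + 0.95·-3.0 + 0.67·18.0) / (0.00 + 0.16 + 0.95 + 0.67)
  = 13.2100 / 1.7800 = 7.421

7.421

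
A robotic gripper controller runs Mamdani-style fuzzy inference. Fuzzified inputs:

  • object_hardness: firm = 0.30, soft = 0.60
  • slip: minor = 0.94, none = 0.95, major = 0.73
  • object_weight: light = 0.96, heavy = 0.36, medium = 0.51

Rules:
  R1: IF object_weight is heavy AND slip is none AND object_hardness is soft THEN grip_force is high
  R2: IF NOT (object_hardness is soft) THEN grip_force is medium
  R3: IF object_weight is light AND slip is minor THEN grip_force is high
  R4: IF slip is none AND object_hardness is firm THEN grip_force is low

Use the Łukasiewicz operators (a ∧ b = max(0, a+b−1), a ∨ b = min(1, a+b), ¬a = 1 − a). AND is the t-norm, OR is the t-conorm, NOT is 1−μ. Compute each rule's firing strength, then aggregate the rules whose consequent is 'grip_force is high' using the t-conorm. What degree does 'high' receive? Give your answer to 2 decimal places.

R1: heavy=0.36, none=0.95, soft=0.60; AND[max(0, a+b−1)] → w = 0.00
R2: ¬soft=1−0.60=0.40 → w = 0.40
R3: light=0.96, minor=0.94; AND[max(0, a+b−1)] → w = 0.90
R4: none=0.95, firm=0.30; AND[max(0, a+b−1)] → w = 0.25
Rules with consequent 'high': {R1, R3} → strengths 0.00, 0.90
Aggregate via t-conorm [min(1, a+b)]: 0.90

0.90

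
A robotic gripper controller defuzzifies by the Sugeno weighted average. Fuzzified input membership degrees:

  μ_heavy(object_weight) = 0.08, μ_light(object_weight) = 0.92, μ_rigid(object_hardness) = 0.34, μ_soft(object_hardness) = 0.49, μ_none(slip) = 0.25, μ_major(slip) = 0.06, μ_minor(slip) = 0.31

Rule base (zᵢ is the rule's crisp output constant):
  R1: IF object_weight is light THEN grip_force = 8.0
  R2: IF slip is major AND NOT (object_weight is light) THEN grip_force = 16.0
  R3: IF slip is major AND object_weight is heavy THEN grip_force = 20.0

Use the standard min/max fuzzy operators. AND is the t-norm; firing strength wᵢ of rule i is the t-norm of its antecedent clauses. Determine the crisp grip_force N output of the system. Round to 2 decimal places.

9.15

R1 (z=8.0): light=0.92 → w = 0.92
R2 (z=16.0): major=0.06, ¬light=1−0.92=0.08; AND[min(a, b)] → w = 0.06
R3 (z=20.0): major=0.06, heavy=0.08; AND[min(a, b)] → w = 0.06
Weighted average = (0.92·8.0 + 0.06·16.0 + 0.06·20.0) / (0.92 + 0.06 + 0.06)
  = 9.5200 / 1.0400 = 9.15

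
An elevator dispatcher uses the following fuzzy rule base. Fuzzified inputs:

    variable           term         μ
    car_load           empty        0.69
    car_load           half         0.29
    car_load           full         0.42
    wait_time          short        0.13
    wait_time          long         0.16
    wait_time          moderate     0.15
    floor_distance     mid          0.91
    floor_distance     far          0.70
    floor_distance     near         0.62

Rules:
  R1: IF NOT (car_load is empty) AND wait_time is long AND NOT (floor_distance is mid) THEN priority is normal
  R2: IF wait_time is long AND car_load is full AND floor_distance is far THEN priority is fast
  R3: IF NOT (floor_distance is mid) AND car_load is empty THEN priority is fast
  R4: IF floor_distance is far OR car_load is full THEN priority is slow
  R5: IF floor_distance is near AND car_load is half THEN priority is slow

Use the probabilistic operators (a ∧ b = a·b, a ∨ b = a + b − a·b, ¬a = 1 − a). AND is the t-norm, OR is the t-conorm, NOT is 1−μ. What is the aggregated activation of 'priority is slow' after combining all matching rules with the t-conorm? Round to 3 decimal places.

R1: ¬empty=1−0.69=0.31, long=0.16, ¬mid=1−0.91=0.09; AND[a·b] → w = 0.0045
R2: long=0.16, full=0.42, far=0.70; AND[a·b] → w = 0.0470
R3: ¬mid=1−0.91=0.09, empty=0.69; AND[a·b] → w = 0.0621
R4: far=0.70, full=0.42; OR[a + b − a·b] → w = 0.8260
R5: near=0.62, half=0.29; AND[a·b] → w = 0.1798
Rules with consequent 'slow': {R4, R5} → strengths 0.8260, 0.1798
Aggregate via t-conorm [a + b − a·b]: 0.8573

0.857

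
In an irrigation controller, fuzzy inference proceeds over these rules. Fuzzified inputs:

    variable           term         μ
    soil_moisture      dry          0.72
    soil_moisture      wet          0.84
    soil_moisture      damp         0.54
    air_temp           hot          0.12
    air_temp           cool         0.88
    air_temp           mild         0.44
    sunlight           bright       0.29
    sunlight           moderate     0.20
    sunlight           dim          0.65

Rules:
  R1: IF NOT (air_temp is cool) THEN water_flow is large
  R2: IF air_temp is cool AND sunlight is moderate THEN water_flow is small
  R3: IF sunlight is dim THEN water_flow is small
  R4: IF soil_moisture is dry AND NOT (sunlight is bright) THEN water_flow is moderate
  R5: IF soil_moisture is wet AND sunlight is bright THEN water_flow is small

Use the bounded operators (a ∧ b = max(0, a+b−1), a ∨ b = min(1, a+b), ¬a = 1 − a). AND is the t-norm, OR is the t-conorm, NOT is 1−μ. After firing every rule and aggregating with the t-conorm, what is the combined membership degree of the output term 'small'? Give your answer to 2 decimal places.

R1: ¬cool=1−0.88=0.12 → w = 0.12
R2: cool=0.88, moderate=0.20; AND[max(0, a+b−1)] → w = 0.08
R3: dim=0.65 → w = 0.65
R4: dry=0.72, ¬bright=1−0.29=0.71; AND[max(0, a+b−1)] → w = 0.43
R5: wet=0.84, bright=0.29; AND[max(0, a+b−1)] → w = 0.13
Rules with consequent 'small': {R2, R3, R5} → strengths 0.08, 0.65, 0.13
Aggregate via t-conorm [min(1, a+b)]: 0.86

0.86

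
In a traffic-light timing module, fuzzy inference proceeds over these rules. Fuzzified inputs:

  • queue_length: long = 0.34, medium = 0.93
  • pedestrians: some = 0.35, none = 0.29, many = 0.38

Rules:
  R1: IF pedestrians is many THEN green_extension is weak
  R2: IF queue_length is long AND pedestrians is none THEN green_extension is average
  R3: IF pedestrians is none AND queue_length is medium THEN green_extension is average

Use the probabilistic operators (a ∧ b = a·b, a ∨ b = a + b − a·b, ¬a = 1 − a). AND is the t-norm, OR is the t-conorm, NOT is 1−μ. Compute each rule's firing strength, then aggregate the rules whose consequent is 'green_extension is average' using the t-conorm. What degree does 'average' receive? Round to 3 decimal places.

0.342

R1: many=0.38 → w = 0.3800
R2: long=0.34, none=0.29; AND[a·b] → w = 0.0986
R3: none=0.29, medium=0.93; AND[a·b] → w = 0.2697
Rules with consequent 'average': {R2, R3} → strengths 0.0986, 0.2697
Aggregate via t-conorm [a + b − a·b]: 0.3417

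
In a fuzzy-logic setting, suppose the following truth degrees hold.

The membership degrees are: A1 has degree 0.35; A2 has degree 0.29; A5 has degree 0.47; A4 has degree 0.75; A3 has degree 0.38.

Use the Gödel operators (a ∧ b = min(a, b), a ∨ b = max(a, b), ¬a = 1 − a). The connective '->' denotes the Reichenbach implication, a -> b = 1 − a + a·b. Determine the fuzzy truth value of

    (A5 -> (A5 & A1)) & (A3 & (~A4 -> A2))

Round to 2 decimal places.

A5 & A1 = min(a, b) on (0.47, 0.35) = 0.35
A5 -> (A5 & A1)  [Reichenbach: 1 − a + a·b] with a=0.47, b=0.35 → 0.69
~A4 = 1 − 0.75 = 0.25
~A4 -> A2  [Reichenbach: 1 − a + a·b] with a=0.25, b=0.29 → 0.82
A3 & (~A4 -> A2) = min(a, b) on (0.38, 0.82) = 0.38
(A5 -> (A5 & A1)) & (A3 & (~A4 -> A2)) = min(a, b) on (0.69, 0.38) = 0.38

0.38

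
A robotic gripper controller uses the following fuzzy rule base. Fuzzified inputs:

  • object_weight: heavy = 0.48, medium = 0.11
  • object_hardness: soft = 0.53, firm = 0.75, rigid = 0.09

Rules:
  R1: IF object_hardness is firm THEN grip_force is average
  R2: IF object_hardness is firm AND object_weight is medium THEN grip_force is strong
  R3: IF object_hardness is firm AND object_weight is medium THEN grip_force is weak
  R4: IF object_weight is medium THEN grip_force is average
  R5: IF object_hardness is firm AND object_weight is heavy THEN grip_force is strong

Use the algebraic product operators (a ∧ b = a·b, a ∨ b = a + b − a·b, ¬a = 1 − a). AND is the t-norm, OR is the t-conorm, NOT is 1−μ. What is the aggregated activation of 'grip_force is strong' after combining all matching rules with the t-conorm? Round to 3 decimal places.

0.413

R1: firm=0.75 → w = 0.7500
R2: firm=0.75, medium=0.11; AND[a·b] → w = 0.0825
R3: firm=0.75, medium=0.11; AND[a·b] → w = 0.0825
R4: medium=0.11 → w = 0.1100
R5: firm=0.75, heavy=0.48; AND[a·b] → w = 0.3600
Rules with consequent 'strong': {R2, R5} → strengths 0.0825, 0.3600
Aggregate via t-conorm [a + b − a·b]: 0.4128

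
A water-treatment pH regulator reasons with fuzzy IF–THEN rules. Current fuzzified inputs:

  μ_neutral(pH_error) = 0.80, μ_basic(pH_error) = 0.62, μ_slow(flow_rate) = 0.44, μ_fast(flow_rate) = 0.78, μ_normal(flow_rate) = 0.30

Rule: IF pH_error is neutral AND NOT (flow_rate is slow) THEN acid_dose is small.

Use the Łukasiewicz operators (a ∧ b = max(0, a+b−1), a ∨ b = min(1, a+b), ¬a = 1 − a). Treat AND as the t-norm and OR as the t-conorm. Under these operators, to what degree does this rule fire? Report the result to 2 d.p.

0.36

firing strength: neutral=0.80, ¬slow=1−0.44=0.56; AND[max(0, a+b−1)] → w = 0.36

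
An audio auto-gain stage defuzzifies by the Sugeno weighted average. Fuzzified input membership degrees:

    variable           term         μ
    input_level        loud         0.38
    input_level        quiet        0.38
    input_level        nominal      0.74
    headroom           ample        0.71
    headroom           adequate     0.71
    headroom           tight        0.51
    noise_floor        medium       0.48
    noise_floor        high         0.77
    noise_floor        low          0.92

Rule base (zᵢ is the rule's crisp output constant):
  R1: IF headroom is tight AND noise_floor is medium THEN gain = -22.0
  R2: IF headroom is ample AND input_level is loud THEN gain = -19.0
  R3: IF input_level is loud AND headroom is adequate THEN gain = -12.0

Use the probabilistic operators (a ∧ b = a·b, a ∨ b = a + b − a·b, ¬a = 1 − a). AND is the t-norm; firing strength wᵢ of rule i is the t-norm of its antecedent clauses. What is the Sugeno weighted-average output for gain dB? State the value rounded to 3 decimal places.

R1 (z=-22.0): tight=0.51, medium=0.48; AND[a·b] → w = 0.2448
R2 (z=-19.0): ample=0.71, loud=0.38; AND[a·b] → w = 0.2698
R3 (z=-12.0): loud=0.38, adequate=0.71; AND[a·b] → w = 0.2698
Weighted average = (0.2448·-22.0 + 0.2698·-19.0 + 0.2698·-12.0) / (0.2448 + 0.2698 + 0.2698)
  = -13.7494 / 0.7844 = -17.529

-17.529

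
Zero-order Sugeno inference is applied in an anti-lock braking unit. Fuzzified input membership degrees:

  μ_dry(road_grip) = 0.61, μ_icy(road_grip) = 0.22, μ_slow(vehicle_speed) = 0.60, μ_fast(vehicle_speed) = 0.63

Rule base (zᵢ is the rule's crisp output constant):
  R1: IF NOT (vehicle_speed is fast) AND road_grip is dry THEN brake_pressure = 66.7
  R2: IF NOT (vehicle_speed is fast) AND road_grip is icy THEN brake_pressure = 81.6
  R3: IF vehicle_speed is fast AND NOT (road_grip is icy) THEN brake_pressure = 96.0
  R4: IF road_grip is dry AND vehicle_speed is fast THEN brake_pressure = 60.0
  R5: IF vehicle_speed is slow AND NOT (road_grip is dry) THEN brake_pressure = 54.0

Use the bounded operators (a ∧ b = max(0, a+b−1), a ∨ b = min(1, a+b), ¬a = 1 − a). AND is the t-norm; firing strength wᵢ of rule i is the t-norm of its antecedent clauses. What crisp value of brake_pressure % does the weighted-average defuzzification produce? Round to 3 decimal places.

R1 (z=66.7): ¬fast=1−0.63=0.37, dry=0.61; AND[max(0, a+b−1)] → w = 0.00
R2 (z=81.6): ¬fast=1−0.63=0.37, icy=0.22; AND[max(0, a+b−1)] → w = 0.00
R3 (z=96.0): fast=0.63, ¬icy=1−0.22=0.78; AND[max(0, a+b−1)] → w = 0.41
R4 (z=60.0): dry=0.61, fast=0.63; AND[max(0, a+b−1)] → w = 0.24
R5 (z=54.0): slow=0.60, ¬dry=1−0.61=0.39; AND[max(0, a+b−1)] → w = 0.00
Weighted average = (0.00·66.7 + 0.00·81.6 + 0.41·96.0 + 0.24·60.0 + 0.00·54.0) / (0.00 + 0.00 + 0.41 + 0.24 + 0.00)
  = 53.7600 / 0.6500 = 82.708

82.708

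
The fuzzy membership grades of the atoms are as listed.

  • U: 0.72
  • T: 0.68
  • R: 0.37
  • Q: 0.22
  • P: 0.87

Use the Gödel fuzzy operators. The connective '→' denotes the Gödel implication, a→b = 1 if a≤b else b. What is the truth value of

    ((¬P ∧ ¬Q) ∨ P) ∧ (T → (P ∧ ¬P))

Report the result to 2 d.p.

¬P = 1 − 0.87 = 0.13
¬Q = 1 − 0.22 = 0.78
¬P ∧ ¬Q = min(a, b) on (0.13, 0.78) = 0.13
(¬P ∧ ¬Q) ∨ P = max(a, b) on (0.13, 0.87) = 0.87
¬P = 1 − 0.87 = 0.13
P ∧ ¬P = min(a, b) on (0.87, 0.13) = 0.13
T → (P ∧ ¬P)  [Gödel: 1 if a≤b else b] with a=0.68, b=0.13 → 0.13
((¬P ∧ ¬Q) ∨ P) ∧ (T → (P ∧ ¬P)) = min(a, b) on (0.87, 0.13) = 0.13

0.13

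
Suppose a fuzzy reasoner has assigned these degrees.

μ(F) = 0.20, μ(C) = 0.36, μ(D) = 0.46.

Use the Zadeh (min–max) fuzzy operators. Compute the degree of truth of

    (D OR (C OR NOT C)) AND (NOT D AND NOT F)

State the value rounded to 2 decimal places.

NOT C = 1 − 0.36 = 0.64
C OR NOT C = max(a, b) on (0.36, 0.64) = 0.64
D OR (C OR NOT C) = max(a, b) on (0.46, 0.64) = 0.64
NOT D = 1 − 0.46 = 0.54
NOT F = 1 − 0.20 = 0.80
NOT D AND NOT F = min(a, b) on (0.54, 0.80) = 0.54
(D OR (C OR NOT C)) AND (NOT D AND NOT F) = min(a, b) on (0.64, 0.54) = 0.54

0.54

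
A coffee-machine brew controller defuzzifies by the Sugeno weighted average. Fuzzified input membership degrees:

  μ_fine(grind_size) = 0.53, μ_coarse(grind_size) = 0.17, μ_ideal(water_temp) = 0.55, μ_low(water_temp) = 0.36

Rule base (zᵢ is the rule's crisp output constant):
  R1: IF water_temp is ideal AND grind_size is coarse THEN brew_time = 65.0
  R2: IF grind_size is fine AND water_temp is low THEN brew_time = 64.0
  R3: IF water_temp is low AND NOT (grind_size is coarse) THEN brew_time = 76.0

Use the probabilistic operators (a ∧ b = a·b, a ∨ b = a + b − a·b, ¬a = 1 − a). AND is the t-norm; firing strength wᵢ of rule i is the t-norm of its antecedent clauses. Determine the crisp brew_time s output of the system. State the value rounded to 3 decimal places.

70.310

R1 (z=65.0): ideal=0.55, coarse=0.17; AND[a·b] → w = 0.0935
R2 (z=64.0): fine=0.53, low=0.36; AND[a·b] → w = 0.1908
R3 (z=76.0): low=0.36, ¬coarse=1−0.17=0.83; AND[a·b] → w = 0.2988
Weighted average = (0.0935·65.0 + 0.1908·64.0 + 0.2988·76.0) / (0.0935 + 0.1908 + 0.2988)
  = 40.9975 / 0.5831 = 70.310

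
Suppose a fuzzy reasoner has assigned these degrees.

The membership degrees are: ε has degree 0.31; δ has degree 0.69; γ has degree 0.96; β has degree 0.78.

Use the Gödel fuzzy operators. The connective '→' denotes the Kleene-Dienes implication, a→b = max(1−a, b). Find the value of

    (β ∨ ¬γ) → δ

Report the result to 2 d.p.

¬γ = 1 − 0.96 = 0.04
β ∨ ¬γ = max(a, b) on (0.78, 0.04) = 0.78
(β ∨ ¬γ) → δ  [Kleene-Dienes: max(1−a, b)] with a=0.78, b=0.69 → 0.69

0.69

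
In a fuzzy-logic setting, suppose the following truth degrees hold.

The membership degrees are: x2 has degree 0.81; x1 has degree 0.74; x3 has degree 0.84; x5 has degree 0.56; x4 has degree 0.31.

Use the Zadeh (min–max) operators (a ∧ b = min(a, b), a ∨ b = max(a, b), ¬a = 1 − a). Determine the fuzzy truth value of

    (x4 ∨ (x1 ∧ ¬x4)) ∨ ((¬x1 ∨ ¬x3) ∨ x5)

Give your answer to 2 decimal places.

0.69

¬x4 = 1 − 0.31 = 0.69
x1 ∧ ¬x4 = min(a, b) on (0.74, 0.69) = 0.69
x4 ∨ (x1 ∧ ¬x4) = max(a, b) on (0.31, 0.69) = 0.69
¬x1 = 1 − 0.74 = 0.26
¬x3 = 1 − 0.84 = 0.16
¬x1 ∨ ¬x3 = max(a, b) on (0.26, 0.16) = 0.26
(¬x1 ∨ ¬x3) ∨ x5 = max(a, b) on (0.26, 0.56) = 0.56
(x4 ∨ (x1 ∧ ¬x4)) ∨ ((¬x1 ∨ ¬x3) ∨ x5) = max(a, b) on (0.69, 0.56) = 0.69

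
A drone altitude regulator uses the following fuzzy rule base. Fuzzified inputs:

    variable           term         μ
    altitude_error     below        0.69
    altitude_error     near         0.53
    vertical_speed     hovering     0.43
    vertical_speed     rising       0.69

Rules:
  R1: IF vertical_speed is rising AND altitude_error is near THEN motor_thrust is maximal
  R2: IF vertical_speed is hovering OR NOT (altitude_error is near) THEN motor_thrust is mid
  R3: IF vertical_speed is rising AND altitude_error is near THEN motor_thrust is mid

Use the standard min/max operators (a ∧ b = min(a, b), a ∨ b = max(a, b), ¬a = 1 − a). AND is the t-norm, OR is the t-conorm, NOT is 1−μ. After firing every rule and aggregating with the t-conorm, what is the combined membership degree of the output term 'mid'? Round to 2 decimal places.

0.53

R1: rising=0.69, near=0.53; AND[min(a, b)] → w = 0.53
R2: hovering=0.43, ¬near=1−0.53=0.47; OR[max(a, b)] → w = 0.47
R3: rising=0.69, near=0.53; AND[min(a, b)] → w = 0.53
Rules with consequent 'mid': {R2, R3} → strengths 0.47, 0.53
Aggregate via t-conorm [max(a, b)]: 0.53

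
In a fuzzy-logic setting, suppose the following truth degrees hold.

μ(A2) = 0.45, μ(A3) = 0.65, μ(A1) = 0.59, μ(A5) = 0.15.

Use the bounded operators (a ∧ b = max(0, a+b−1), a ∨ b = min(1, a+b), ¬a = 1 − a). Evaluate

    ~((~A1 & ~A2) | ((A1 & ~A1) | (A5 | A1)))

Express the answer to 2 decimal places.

0.26

~A1 = 1 − 0.59 = 0.41
~A2 = 1 − 0.45 = 0.55
~A1 & ~A2 = max(0, a+b−1) on (0.41, 0.55) = 0.00
~A1 = 1 − 0.59 = 0.41
A1 & ~A1 = max(0, a+b−1) on (0.59, 0.41) = 0.00
A5 | A1 = min(1, a+b) on (0.15, 0.59) = 0.74
(A1 & ~A1) | (A5 | A1) = min(1, a+b) on (0.00, 0.74) = 0.74
(~A1 & ~A2) | ((A1 & ~A1) | (A5 | A1)) = min(1, a+b) on (0.00, 0.74) = 0.74
~((~A1 & ~A2) | ((A1 & ~A1) | (A5 | A1))) = 1 − 0.74 = 0.26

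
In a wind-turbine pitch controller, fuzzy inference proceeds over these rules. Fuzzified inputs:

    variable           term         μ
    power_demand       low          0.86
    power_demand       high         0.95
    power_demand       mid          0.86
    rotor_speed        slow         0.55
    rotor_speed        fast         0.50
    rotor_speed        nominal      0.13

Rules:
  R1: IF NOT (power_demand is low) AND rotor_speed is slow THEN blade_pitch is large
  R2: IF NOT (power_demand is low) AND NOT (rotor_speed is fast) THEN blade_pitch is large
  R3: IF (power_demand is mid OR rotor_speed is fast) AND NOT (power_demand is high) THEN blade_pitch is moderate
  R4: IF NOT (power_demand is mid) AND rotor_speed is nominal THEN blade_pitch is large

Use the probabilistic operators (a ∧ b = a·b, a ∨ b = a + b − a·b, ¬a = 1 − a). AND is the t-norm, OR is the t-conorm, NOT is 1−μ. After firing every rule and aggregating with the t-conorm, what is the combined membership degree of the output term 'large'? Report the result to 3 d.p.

0.157

R1: ¬low=1−0.86=0.14, slow=0.55; AND[a·b] → w = 0.0770
R2: ¬low=1−0.86=0.14, ¬fast=1−0.50=0.50; AND[a·b] → w = 0.0700
R3: (mid=0.86 OR fast=0.50) = 0.9300; AND[a·b] with ¬high=1−0.95=0.05 → w = 0.0465
R4: ¬mid=1−0.86=0.14, nominal=0.13; AND[a·b] → w = 0.0182
Rules with consequent 'large': {R1, R2, R4} → strengths 0.0770, 0.0700, 0.0182
Aggregate via t-conorm [a + b − a·b]: 0.1572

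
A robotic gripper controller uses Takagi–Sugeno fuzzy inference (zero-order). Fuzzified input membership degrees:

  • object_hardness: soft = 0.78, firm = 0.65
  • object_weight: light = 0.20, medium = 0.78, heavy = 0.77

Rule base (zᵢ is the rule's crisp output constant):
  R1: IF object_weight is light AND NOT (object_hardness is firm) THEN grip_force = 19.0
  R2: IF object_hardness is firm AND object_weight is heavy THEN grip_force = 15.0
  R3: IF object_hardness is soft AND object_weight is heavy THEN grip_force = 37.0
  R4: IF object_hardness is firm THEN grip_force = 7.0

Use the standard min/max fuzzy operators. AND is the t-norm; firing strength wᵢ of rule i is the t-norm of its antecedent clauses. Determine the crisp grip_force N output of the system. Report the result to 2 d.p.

20.52

R1 (z=19.0): light=0.20, ¬firm=1−0.65=0.35; AND[min(a, b)] → w = 0.20
R2 (z=15.0): firm=0.65, heavy=0.77; AND[min(a, b)] → w = 0.65
R3 (z=37.0): soft=0.78, heavy=0.77; AND[min(a, b)] → w = 0.77
R4 (z=7.0): firm=0.65 → w = 0.65
Weighted average = (0.20·19.0 + 0.65·15.0 + 0.77·37.0 + 0.65·7.0) / (0.20 + 0.65 + 0.77 + 0.65)
  = 46.5900 / 2.2700 = 20.52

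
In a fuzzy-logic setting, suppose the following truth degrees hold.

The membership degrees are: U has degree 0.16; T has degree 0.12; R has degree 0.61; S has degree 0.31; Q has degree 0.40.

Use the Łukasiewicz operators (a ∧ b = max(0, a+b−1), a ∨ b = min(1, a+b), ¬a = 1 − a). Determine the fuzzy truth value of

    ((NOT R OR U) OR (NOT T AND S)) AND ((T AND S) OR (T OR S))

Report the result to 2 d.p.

0.17

NOT R = 1 − 0.61 = 0.39
NOT R OR U = min(1, a+b) on (0.39, 0.16) = 0.55
NOT T = 1 − 0.12 = 0.88
NOT T AND S = max(0, a+b−1) on (0.88, 0.31) = 0.19
(NOT R OR U) OR (NOT T AND S) = min(1, a+b) on (0.55, 0.19) = 0.74
T AND S = max(0, a+b−1) on (0.12, 0.31) = 0.00
T OR S = min(1, a+b) on (0.12, 0.31) = 0.43
(T AND S) OR (T OR S) = min(1, a+b) on (0.00, 0.43) = 0.43
((NOT R OR U) OR (NOT T AND S)) AND ((T AND S) OR (T OR S)) = max(0, a+b−1) on (0.74, 0.43) = 0.17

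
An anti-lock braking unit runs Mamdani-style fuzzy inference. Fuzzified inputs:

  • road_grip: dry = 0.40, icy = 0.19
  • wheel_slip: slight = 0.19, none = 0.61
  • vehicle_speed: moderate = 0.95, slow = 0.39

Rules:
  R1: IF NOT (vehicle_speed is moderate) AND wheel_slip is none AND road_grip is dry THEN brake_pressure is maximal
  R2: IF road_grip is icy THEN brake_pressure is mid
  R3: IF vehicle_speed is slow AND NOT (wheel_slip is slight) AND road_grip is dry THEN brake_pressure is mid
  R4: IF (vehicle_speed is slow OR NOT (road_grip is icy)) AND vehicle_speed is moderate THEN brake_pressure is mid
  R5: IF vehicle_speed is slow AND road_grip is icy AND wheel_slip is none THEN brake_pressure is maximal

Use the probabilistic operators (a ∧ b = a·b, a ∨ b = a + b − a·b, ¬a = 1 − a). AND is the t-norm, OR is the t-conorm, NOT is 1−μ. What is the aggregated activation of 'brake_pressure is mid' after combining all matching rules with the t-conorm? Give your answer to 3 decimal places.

R1: ¬moderate=1−0.95=0.05, none=0.61, dry=0.40; AND[a·b] → w = 0.0122
R2: icy=0.19 → w = 0.1900
R3: slow=0.39, ¬slight=1−0.19=0.81, dry=0.40; AND[a·b] → w = 0.1264
R4: (slow=0.39 OR ¬icy=1−0.19=0.81) = 0.8841; AND[a·b] with moderate=0.95 → w = 0.8399
R5: slow=0.39, icy=0.19, none=0.61; AND[a·b] → w = 0.0452
Rules with consequent 'mid': {R2, R3, R4} → strengths 0.1900, 0.1264, 0.8399
Aggregate via t-conorm [a + b − a·b]: 0.8867

0.887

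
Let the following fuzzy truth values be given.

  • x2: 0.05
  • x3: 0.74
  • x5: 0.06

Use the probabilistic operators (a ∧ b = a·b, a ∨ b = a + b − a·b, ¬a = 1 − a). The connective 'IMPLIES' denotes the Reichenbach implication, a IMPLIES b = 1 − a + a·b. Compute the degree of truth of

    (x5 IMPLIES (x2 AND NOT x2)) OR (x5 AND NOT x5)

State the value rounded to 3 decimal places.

0.946

NOT x2 = 1 − 0.0500 = 0.9500
x2 AND NOT x2 = a·b on (0.0500, 0.9500) = 0.0475
x5 IMPLIES (x2 AND NOT x2)  [Reichenbach: 1 − a + a·b] with a=0.0600, b=0.0475 → 0.9428
NOT x5 = 1 − 0.0600 = 0.9400
x5 AND NOT x5 = a·b on (0.0600, 0.9400) = 0.0564
(x5 IMPLIES (x2 AND NOT x2)) OR (x5 AND NOT x5) = a + b − a·b on (0.9428, 0.0564) = 0.9461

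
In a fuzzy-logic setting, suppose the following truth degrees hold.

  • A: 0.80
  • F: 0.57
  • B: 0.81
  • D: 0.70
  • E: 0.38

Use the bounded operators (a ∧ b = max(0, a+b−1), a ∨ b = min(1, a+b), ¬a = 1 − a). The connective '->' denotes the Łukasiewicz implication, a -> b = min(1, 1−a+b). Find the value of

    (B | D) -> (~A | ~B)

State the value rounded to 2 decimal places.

B | D = min(1, a+b) on (0.81, 0.70) = 1.00
~A = 1 − 0.80 = 0.20
~B = 1 − 0.81 = 0.19
~A | ~B = min(1, a+b) on (0.20, 0.19) = 0.39
(B | D) -> (~A | ~B)  [Łukasiewicz: min(1, 1−a+b)] with a=1.00, b=0.39 → 0.39

0.39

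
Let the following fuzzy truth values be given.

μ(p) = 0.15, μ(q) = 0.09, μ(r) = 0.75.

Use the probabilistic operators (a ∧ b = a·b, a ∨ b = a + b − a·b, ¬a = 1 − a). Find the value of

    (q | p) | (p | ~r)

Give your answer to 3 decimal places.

q | p = a + b − a·b on (0.0900, 0.1500) = 0.2265
~r = 1 − 0.7500 = 0.2500
p | ~r = a + b − a·b on (0.1500, 0.2500) = 0.3625
(q | p) | (p | ~r) = a + b − a·b on (0.2265, 0.3625) = 0.5069

0.507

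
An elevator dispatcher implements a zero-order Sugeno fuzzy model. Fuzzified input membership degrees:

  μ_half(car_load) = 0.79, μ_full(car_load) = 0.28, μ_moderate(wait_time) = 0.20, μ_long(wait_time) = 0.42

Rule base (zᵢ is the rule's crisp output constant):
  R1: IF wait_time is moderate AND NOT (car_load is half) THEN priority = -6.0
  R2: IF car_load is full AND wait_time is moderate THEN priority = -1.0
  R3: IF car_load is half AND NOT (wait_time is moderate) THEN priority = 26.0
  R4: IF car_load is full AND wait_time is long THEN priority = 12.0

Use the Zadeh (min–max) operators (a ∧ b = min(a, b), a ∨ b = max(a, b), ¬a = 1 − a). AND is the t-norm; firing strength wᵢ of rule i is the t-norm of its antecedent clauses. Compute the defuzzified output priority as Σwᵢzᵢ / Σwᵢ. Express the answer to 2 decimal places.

R1 (z=-6.0): moderate=0.20, ¬half=1−0.79=0.21; AND[min(a, b)] → w = 0.20
R2 (z=-1.0): full=0.28, moderate=0.20; AND[min(a, b)] → w = 0.20
R3 (z=26.0): half=0.79, ¬moderate=1−0.20=0.80; AND[min(a, b)] → w = 0.79
R4 (z=12.0): full=0.28, long=0.42; AND[min(a, b)] → w = 0.28
Weighted average = (0.20·-6.0 + 0.20·-1.0 + 0.79·26.0 + 0.28·12.0) / (0.20 + 0.20 + 0.79 + 0.28)
  = 22.5000 / 1.4700 = 15.31

15.31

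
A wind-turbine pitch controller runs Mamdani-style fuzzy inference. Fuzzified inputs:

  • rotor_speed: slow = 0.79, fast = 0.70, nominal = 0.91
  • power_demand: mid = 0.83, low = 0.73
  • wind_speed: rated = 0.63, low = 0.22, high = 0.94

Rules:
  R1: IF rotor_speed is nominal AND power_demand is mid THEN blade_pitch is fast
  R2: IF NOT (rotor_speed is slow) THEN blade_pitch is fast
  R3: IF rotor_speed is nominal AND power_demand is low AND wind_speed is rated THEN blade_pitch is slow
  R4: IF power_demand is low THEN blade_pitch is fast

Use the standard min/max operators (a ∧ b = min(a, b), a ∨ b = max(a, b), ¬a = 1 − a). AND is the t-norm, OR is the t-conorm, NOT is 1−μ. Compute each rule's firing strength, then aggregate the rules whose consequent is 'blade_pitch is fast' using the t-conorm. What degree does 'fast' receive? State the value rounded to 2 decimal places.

0.83

R1: nominal=0.91, mid=0.83; AND[min(a, b)] → w = 0.83
R2: ¬slow=1−0.79=0.21 → w = 0.21
R3: nominal=0.91, low=0.73, rated=0.63; AND[min(a, b)] → w = 0.63
R4: low=0.73 → w = 0.73
Rules with consequent 'fast': {R1, R2, R4} → strengths 0.83, 0.21, 0.73
Aggregate via t-conorm [max(a, b)]: 0.83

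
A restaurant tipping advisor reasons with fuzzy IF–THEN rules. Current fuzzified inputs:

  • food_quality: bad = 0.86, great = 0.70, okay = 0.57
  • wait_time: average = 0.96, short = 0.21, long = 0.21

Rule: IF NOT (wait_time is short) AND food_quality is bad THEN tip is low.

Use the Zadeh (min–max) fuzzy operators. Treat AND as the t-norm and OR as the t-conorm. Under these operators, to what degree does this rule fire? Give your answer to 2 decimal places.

0.79

firing strength: ¬short=1−0.21=0.79, bad=0.86; AND[min(a, b)] → w = 0.79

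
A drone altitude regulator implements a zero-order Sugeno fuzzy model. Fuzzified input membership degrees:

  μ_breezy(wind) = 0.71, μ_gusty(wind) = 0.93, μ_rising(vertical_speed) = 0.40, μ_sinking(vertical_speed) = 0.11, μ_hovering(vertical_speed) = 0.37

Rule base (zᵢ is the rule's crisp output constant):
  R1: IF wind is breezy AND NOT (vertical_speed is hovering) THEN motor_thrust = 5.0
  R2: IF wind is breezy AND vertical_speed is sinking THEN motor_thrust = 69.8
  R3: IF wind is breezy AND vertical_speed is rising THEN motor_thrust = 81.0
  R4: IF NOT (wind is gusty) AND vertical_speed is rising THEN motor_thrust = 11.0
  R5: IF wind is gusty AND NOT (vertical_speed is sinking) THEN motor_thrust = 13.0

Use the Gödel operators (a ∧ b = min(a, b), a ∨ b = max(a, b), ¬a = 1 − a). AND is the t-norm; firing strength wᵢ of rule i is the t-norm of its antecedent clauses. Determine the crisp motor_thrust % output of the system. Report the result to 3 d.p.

R1 (z=5.0): breezy=0.71, ¬hovering=1−0.37=0.63; AND[min(a, b)] → w = 0.63
R2 (z=69.8): breezy=0.71, sinking=0.11; AND[min(a, b)] → w = 0.11
R3 (z=81.0): breezy=0.71, rising=0.40; AND[min(a, b)] → w = 0.40
R4 (z=11.0): ¬gusty=1−0.93=0.07, rising=0.40; AND[min(a, b)] → w = 0.07
R5 (z=13.0): gusty=0.93, ¬sinking=1−0.11=0.89; AND[min(a, b)] → w = 0.89
Weighted average = (0.63·5.0 + 0.11·69.8 + 0.40·81.0 + 0.07·11.0 + 0.89·13.0) / (0.63 + 0.11 + 0.40 + 0.07 + 0.89)
  = 55.5680 / 2.1000 = 26.461

26.461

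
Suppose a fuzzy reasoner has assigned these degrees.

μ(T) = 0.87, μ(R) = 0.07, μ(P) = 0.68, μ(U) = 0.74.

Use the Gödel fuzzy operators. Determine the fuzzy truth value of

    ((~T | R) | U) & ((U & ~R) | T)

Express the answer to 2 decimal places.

0.74

~T = 1 − 0.87 = 0.13
~T | R = max(a, b) on (0.13, 0.07) = 0.13
(~T | R) | U = max(a, b) on (0.13, 0.74) = 0.74
~R = 1 − 0.07 = 0.93
U & ~R = min(a, b) on (0.74, 0.93) = 0.74
(U & ~R) | T = max(a, b) on (0.74, 0.87) = 0.87
((~T | R) | U) & ((U & ~R) | T) = min(a, b) on (0.74, 0.87) = 0.74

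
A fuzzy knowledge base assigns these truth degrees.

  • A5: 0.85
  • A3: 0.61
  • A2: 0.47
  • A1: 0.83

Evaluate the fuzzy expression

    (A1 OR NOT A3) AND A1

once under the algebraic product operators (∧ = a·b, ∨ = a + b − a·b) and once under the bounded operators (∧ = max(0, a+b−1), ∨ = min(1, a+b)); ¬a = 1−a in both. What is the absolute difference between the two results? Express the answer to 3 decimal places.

0.086

Under algebraic product:
  NOT A3 = 1 − 0.6100 = 0.3900
  A1 OR NOT A3 = a + b − a·b on (0.8300, 0.3900) = 0.8963
  (A1 OR NOT A3) AND A1 = a·b on (0.8963, 0.8300) = 0.7439
  → value = 0.7439
Under bounded:
  NOT A3 = 1 − 0.61 = 0.39
  A1 OR NOT A3 = min(1, a+b) on (0.83, 0.39) = 1.00
  (A1 OR NOT A3) AND A1 = max(0, a+b−1) on (1.00, 0.83) = 0.83
  → value = 0.8300
|0.7439 − 0.8300| = 0.086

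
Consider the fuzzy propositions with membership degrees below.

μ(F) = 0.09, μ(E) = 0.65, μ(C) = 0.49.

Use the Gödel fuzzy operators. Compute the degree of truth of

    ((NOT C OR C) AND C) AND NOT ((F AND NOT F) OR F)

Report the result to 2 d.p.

NOT C = 1 − 0.49 = 0.51
NOT C OR C = max(a, b) on (0.51, 0.49) = 0.51
(NOT C OR C) AND C = min(a, b) on (0.51, 0.49) = 0.49
NOT F = 1 − 0.09 = 0.91
F AND NOT F = min(a, b) on (0.09, 0.91) = 0.09
(F AND NOT F) OR F = max(a, b) on (0.09, 0.09) = 0.09
NOT ((F AND NOT F) OR F) = 1 − 0.09 = 0.91
((NOT C OR C) AND C) AND NOT ((F AND NOT F) OR F) = min(a, b) on (0.49, 0.91) = 0.49

0.49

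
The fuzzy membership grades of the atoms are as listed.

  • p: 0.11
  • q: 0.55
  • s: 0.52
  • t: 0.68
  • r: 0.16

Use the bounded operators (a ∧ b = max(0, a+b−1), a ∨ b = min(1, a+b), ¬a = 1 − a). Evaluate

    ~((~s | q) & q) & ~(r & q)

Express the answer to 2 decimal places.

~s = 1 − 0.52 = 0.48
~s | q = min(1, a+b) on (0.48, 0.55) = 1.00
(~s | q) & q = max(0, a+b−1) on (1.00, 0.55) = 0.55
~((~s | q) & q) = 1 − 0.55 = 0.45
r & q = max(0, a+b−1) on (0.16, 0.55) = 0.00
~(r & q) = 1 − 0.00 = 1.00
~((~s | q) & q) & ~(r & q) = max(0, a+b−1) on (0.45, 1.00) = 0.45

0.45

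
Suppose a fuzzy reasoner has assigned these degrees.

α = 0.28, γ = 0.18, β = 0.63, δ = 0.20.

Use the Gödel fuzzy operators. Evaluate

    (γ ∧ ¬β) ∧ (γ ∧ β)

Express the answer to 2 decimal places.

0.18

¬β = 1 − 0.63 = 0.37
γ ∧ ¬β = min(a, b) on (0.18, 0.37) = 0.18
γ ∧ β = min(a, b) on (0.18, 0.63) = 0.18
(γ ∧ ¬β) ∧ (γ ∧ β) = min(a, b) on (0.18, 0.18) = 0.18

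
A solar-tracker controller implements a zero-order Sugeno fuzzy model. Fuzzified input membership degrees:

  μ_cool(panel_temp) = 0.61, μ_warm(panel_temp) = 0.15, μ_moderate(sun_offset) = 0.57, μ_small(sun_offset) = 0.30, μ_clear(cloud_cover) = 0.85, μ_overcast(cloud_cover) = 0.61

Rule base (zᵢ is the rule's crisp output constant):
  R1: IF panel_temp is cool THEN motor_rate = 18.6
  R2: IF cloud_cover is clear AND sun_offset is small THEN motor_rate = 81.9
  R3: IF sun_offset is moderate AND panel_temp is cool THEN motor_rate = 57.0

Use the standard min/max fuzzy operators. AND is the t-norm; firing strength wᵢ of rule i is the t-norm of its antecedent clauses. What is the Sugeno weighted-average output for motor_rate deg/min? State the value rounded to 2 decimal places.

46.22

R1 (z=18.6): cool=0.61 → w = 0.61
R2 (z=81.9): clear=0.85, small=0.30; AND[min(a, b)] → w = 0.30
R3 (z=57.0): moderate=0.57, cool=0.61; AND[min(a, b)] → w = 0.57
Weighted average = (0.61·18.6 + 0.30·81.9 + 0.57·57.0) / (0.61 + 0.30 + 0.57)
  = 68.4060 / 1.4800 = 46.22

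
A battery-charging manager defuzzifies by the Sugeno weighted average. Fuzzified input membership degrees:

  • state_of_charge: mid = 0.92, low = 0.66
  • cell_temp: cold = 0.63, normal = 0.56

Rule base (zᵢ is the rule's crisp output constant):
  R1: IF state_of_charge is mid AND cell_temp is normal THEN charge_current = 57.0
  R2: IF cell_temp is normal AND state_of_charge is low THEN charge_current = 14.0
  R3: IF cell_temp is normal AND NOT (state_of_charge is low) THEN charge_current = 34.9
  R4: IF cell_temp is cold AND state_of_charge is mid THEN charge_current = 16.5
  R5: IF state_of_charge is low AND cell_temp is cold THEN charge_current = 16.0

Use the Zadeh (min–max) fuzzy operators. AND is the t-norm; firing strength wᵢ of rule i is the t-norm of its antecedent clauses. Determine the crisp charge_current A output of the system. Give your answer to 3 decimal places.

26.508

R1 (z=57.0): mid=0.92, normal=0.56; AND[min(a, b)] → w = 0.56
R2 (z=14.0): normal=0.56, low=0.66; AND[min(a, b)] → w = 0.56
R3 (z=34.9): normal=0.56, ¬low=1−0.66=0.34; AND[min(a, b)] → w = 0.34
R4 (z=16.5): cold=0.63, mid=0.92; AND[min(a, b)] → w = 0.63
R5 (z=16.0): low=0.66, cold=0.63; AND[min(a, b)] → w = 0.63
Weighted average = (0.56·57.0 + 0.56·14.0 + 0.34·34.9 + 0.63·16.5 + 0.63·16.0) / (0.56 + 0.56 + 0.34 + 0.63 + 0.63)
  = 72.1010 / 2.7200 = 26.508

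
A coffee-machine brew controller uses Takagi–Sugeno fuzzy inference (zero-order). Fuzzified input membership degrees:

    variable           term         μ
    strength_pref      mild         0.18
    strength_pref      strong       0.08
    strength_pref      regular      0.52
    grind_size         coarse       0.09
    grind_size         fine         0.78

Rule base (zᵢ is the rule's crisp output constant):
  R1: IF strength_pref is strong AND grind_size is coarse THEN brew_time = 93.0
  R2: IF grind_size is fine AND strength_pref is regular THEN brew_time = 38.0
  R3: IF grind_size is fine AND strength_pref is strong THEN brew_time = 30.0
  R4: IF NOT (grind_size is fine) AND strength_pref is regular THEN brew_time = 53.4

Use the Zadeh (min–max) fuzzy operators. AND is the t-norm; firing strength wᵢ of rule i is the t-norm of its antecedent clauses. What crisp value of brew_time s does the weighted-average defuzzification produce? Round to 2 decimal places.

R1 (z=93.0): strong=0.08, coarse=0.09; AND[min(a, b)] → w = 0.08
R2 (z=38.0): fine=0.78, regular=0.52; AND[min(a, b)] → w = 0.52
R3 (z=30.0): fine=0.78, strong=0.08; AND[min(a, b)] → w = 0.08
R4 (z=53.4): ¬fine=1−0.78=0.22, regular=0.52; AND[min(a, b)] → w = 0.22
Weighted average = (0.08·93.0 + 0.52·38.0 + 0.08·30.0 + 0.22·53.4) / (0.08 + 0.52 + 0.08 + 0.22)
  = 41.3480 / 0.9000 = 45.94

45.94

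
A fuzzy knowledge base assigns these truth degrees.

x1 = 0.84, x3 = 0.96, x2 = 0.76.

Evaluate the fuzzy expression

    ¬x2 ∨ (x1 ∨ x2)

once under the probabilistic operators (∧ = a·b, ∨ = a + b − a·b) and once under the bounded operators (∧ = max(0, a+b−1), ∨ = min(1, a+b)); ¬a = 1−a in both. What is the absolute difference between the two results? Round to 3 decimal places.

Under probabilistic:
  ¬x2 = 1 − 0.7600 = 0.2400
  x1 ∨ x2 = a + b − a·b on (0.8400, 0.7600) = 0.9616
  ¬x2 ∨ (x1 ∨ x2) = a + b − a·b on (0.2400, 0.9616) = 0.9708
  → value = 0.9708
Under bounded:
  ¬x2 = 1 − 0.76 = 0.24
  x1 ∨ x2 = min(1, a+b) on (0.84, 0.76) = 1.00
  ¬x2 ∨ (x1 ∨ x2) = min(1, a+b) on (0.24, 1.00) = 1.00
  → value = 1.0000
|0.9708 − 1.0000| = 0.029

0.029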